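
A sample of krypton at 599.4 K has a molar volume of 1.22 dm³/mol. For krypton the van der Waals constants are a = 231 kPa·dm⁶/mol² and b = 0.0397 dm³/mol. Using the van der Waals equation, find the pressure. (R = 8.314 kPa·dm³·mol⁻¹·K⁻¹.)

P ≈ 4067 kPa

P = RT/(V_m − b) − a/V_m²
RT/(V_m − b) = (8.314)(599.4)/(1.22 − 0.0397) = 4983.4/1.1803 = 4222.1 kPa
a/V_m² = 231/(1.22)² = 155.20 kPa
P = 4222.1 − 155.20 = 4067 kPa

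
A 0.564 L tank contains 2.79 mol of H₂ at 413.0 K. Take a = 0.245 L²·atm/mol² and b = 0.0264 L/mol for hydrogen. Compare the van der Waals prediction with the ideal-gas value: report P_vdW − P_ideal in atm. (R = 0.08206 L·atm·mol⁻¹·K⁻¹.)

Ideal: P_ideal = nRT/V = (2.79)(0.08206)(413.0)/0.564 = 167.651 atm
vdW: P = nRT/(V − nb) − a n²/V² = 94.5553/0.490344 − 1.90710/0.318096 = 192.835 − 5.99536 = 186.840 atm
ΔP = 186.840 − 167.651 = 19.19 atm

ΔP ≈ 19.19 atm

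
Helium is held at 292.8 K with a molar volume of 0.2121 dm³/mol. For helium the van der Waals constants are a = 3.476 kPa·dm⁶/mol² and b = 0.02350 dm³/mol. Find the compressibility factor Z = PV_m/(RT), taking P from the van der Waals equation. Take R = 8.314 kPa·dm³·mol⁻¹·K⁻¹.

Z ≈ 1.118

P = RT/(V_m − b) − a/V_m² = (8.314)(292.8)/(0.2121 − 0.02350) − 3.476/(0.2121)²
  = 2434.3/0.18860 − 77.268 = 12907 − 77.268 = 12830 kPa
Z = PV_m/(RT) = (12830)(0.2121)/((8.314)(292.8)) = 2721.2/2434.3 = 1.118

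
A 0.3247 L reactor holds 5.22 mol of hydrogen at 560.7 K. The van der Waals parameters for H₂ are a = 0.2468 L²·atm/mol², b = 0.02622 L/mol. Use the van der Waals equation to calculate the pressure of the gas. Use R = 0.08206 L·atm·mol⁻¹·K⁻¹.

P ≈ 1215 atm

P = nRT/(V − nb) − a n²/V²
nRT/(V − nb) = (5.22)(0.08206)(560.7)/(0.3247 − 5.22×0.02622) = 240.18/0.18783 = 1278.7 atm
a n²/V² = (0.2468)(5.22)²/(0.3247)² = 63.785 atm
P = 1278.7 − 63.785 = 1215 atm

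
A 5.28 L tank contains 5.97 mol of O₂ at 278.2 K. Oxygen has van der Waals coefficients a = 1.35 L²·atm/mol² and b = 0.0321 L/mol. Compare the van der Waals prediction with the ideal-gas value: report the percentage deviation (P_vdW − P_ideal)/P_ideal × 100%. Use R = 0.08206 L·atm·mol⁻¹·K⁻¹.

Ideal: P_ideal = nRT/V = (5.97)(0.08206)(278.2)/5.28 = 25.8124 atm
vdW: P = nRT/(V − nb) − a n²/V² = 136.290/5.08836 − 48.1152/27.8784 = 26.7847 − 1.72590 = 25.0588 atm
% deviation = (25.0588 − 25.8124)/25.8124 × 100% = -2.92%

-2.92 %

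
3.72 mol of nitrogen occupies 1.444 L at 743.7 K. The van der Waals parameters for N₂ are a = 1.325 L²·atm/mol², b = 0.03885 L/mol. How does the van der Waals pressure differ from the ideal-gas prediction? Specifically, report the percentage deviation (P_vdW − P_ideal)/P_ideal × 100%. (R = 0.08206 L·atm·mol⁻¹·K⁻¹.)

Ideal: P_ideal = nRT/V = (3.72)(0.08206)(743.7)/1.444 = 157.219 atm
vdW: P = nRT/(V − nb) − a n²/V² = 227.024/1.29948 − 18.3359/2.08514 = 174.704 − 8.79361 = 165.910 atm
% deviation = (165.910 − 157.219)/157.219 × 100% = 5.53%

5.53 %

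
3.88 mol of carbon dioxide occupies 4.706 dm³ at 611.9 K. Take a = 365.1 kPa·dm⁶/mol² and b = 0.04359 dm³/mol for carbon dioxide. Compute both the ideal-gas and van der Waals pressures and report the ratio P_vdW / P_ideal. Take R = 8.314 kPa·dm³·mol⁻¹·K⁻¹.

Ideal: P_ideal = nRT/V = (3.88)(8.314)(611.9)/4.706 = 4194.40 kPa
vdW: P = nRT/(V − nb) − a n²/V² = 19738.9/4.53687 − 5496.36/22.1464 = 4350.77 − 248.183 = 4102.59 kPa
Ratio = 4102.59/4194.40 = 0.9781

P_vdW / P_ideal ≈ 0.9781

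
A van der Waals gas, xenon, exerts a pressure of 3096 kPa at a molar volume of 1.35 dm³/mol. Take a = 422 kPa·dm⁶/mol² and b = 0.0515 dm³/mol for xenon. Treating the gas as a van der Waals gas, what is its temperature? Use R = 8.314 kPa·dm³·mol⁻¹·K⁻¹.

T = (P + a/V_m²)(V_m − b)/R
P + a/V_m² = 3096 + 422/(1.35)² = 3327.6 kPa
V_m − b = 1.35 − 0.0515 = 1.2985 dm³/mol
T = (3327.6)(1.2985)/8.314 = 519.7 K

T ≈ 519.7 K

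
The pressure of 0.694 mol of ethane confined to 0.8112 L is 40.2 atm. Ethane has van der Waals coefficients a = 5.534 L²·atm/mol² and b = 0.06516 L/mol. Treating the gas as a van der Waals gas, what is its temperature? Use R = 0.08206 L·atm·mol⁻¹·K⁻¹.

T ≈ 595.2 K

T = (P + a n²/V²)(V − nb)/(nR)
P + a n²/V² = 40.2 + (5.534)(0.694)²/(0.8112)² = 44.250 atm
V − nb = 0.8112 − (0.694)(0.06516) = 0.76598 L
T = (44.250)(0.76598)/((0.694)(0.08206)) = 595.2 K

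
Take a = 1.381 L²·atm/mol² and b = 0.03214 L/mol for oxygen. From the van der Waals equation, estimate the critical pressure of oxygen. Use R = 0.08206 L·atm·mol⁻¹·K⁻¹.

For a van der Waals gas, P_c = a/(27b²).
P_c = 1.381/(27×(0.03214)²) = 1.381/0.027890 = 49.52 atm

P_c ≈ 49.52 atm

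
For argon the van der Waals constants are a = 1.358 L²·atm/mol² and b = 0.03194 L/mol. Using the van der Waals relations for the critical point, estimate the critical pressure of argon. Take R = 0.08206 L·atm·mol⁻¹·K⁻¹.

P_c ≈ 49.30 atm

For a van der Waals gas, P_c = a/(27b²).
P_c = 1.358/(27×(0.03194)²) = 1.358/0.027544 = 49.30 atm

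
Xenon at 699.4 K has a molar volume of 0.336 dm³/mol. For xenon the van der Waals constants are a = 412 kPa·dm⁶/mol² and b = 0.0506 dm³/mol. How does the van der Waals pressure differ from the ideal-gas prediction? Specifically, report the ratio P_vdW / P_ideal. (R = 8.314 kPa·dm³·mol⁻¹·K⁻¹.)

P_vdW / P_ideal ≈ 0.9664

Ideal: P_ideal = RT/V_m = (8.314)(699.4)/0.336 = 17306.0 kPa
vdW: P = RT/(V_m − b) − a/V_m² = 5814.81/0.285400 − 412/0.112896 = 20374.2 − 3649.38 = 16724.8 kPa
Ratio = 16724.8/17306.0 = 0.9664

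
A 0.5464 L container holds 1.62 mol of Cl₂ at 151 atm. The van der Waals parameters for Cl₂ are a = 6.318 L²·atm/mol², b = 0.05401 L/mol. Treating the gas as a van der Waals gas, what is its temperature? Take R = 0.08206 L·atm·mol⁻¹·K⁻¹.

T = (P + a n²/V²)(V − nb)/(nR)
P + a n²/V² = 151 + (6.318)(1.62)²/(0.5464)² = 206.54 atm
V − nb = 0.5464 − (1.62)(0.05401) = 0.45890 L
T = (206.54)(0.45890)/((1.62)(0.08206)) = 713.0 K

T ≈ 713.0 K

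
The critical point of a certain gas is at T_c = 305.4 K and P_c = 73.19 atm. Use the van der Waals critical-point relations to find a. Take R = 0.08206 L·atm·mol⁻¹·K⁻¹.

a ≈ 3.620 L²·atm/mol²

From T_c = 8a/(27Rb) and P_c = a/(27b²): a = 27 R² T_c²/(64 P_c).
a = 27×(0.08206)²×(305.4)²/(64×73.19) = 16958/4684.2 = 3.620 L²·atm/mol²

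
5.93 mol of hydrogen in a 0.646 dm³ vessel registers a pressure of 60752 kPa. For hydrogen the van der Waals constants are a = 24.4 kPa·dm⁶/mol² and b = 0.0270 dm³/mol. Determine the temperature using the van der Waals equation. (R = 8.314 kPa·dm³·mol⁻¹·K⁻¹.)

T = (P + a n²/V²)(V − nb)/(nR)
P + a n²/V² = 60752 + (24.4)(5.93)²/(0.646)² = 62808 kPa
V − nb = 0.646 − (5.93)(0.0270) = 0.48589 dm³
T = (62808)(0.48589)/((5.93)(8.314)) = 619.0 K

T ≈ 619.0 K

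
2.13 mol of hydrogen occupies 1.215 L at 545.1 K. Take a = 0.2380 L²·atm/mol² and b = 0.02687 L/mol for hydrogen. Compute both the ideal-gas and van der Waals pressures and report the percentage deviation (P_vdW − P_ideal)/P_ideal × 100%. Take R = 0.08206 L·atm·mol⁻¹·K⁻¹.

Ideal: P_ideal = nRT/V = (2.13)(0.08206)(545.1)/1.215 = 78.4171 atm
vdW: P = nRT/(V − nb) − a n²/V² = 95.2768/1.15777 − 1.07978/1.47623 = 82.2934 − 0.731444 = 81.5620 atm
% deviation = (81.5620 − 78.4171)/78.4171 × 100% = 4.01%

4.01 %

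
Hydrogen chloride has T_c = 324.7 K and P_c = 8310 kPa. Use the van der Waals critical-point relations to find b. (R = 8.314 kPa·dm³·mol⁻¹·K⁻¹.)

From T_c = 8a/(27Rb) and P_c = a/(27b²): b = R T_c/(8 P_c).
b = (8.314)(324.7)/(8×8310) = 2699.6/66480 = 0.04061 dm³/mol

b ≈ 0.04061 dm³/mol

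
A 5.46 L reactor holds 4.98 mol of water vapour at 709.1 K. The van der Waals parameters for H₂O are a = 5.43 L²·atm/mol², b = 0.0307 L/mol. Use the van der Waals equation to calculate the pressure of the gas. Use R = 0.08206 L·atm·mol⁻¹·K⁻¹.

P = nRT/(V − nb) − a n²/V²
nRT/(V − nb) = (4.98)(0.08206)(709.1)/(5.46 − 4.98×0.0307) = 289.78/5.3071 = 54.602 atm
a n²/V² = (5.43)(4.98)²/(5.46)² = 4.5172 atm
P = 54.602 − 4.5172 = 50.08 atm

P ≈ 50.08 atm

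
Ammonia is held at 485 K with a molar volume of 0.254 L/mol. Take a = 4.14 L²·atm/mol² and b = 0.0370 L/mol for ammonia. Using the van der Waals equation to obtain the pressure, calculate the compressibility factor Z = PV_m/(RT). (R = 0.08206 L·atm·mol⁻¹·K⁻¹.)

Z ≈ 0.7610

P = RT/(V_m − b) − a/V_m² = (0.08206)(485)/(0.254 − 0.0370) − 4.14/(0.254)²
  = 39.799/0.21700 − 64.170 = 183.41 − 64.170 = 119.24 atm
Z = PV_m/(RT) = (119.24)(0.254)/((0.08206)(485)) = 30.287/39.799 = 0.7610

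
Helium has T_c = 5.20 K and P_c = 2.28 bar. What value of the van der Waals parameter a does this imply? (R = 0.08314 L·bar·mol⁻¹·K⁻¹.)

a ≈ 0.03458 L²·bar/mol²

From T_c = 8a/(27Rb) and P_c = a/(27b²): a = 27 R² T_c²/(64 P_c).
a = 27×(0.08314)²×(5.20)²/(64×2.28) = 5.0465/145.92 = 0.03458 L²·bar/mol²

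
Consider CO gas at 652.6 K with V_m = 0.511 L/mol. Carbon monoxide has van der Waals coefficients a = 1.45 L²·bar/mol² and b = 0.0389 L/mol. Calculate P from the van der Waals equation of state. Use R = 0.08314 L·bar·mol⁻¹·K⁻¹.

P ≈ 109.4 bar

P = RT/(V_m − b) − a/V_m²
RT/(V_m − b) = (0.08314)(652.6)/(0.511 − 0.0389) = 54.257/0.47210 = 114.93 bar
a/V_m² = 1.45/(0.511)² = 5.5530 bar
P = 114.93 − 5.5530 = 109.4 bar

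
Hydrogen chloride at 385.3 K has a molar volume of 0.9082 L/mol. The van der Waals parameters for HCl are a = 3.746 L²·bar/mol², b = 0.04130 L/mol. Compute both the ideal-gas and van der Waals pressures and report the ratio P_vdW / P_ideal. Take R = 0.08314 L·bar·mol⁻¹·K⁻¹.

P_vdW / P_ideal ≈ 0.9189

Ideal: P_ideal = RT/V_m = (0.08314)(385.3)/0.9082 = 35.2718 bar
vdW: P = RT/(V_m − b) − a/V_m² = 32.0338/0.866900 − 3.746/0.824827 = 36.9521 − 4.54156 = 32.4105 bar
Ratio = 32.4105/35.2718 = 0.9189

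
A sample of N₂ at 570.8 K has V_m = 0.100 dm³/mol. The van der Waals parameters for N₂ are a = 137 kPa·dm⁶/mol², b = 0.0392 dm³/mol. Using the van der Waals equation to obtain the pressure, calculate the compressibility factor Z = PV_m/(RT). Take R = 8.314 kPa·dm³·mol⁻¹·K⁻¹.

P = RT/(V_m − b) − a/V_m² = (8.314)(570.8)/(0.100 − 0.0392) − 137/(0.100)²
  = 4745.6/0.060800 − 13700 = 78053 − 13700 = 64353 kPa
Z = PV_m/(RT) = (64353)(0.100)/((8.314)(570.8)) = 6435.3/4745.6 = 1.356

Z ≈ 1.356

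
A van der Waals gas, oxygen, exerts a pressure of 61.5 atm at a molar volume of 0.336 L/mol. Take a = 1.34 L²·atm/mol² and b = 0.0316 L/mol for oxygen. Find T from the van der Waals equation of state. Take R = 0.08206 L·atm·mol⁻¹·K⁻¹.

T = (P + a/V_m²)(V_m − b)/R
P + a/V_m² = 61.5 + 1.34/(0.336)² = 73.369 atm
V_m − b = 0.336 − 0.0316 = 0.30440 L/mol
T = (73.369)(0.30440)/0.08206 = 272.2 K

T ≈ 272.2 K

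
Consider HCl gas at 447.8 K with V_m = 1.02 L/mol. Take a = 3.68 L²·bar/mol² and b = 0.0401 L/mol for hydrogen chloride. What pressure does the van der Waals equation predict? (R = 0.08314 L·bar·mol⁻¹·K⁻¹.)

P = RT/(V_m − b) − a/V_m²
RT/(V_m − b) = (0.08314)(447.8)/(1.02 − 0.0401) = 37.230/0.97990 = 37.994 bar
a/V_m² = 3.68/(1.02)² = 3.5371 bar
P = 37.994 − 3.5371 = 34.46 bar

P ≈ 34.46 bar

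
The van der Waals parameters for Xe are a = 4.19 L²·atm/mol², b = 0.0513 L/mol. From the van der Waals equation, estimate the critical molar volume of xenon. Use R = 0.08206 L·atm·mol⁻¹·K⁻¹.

V_m,c ≈ 0.1539 L/mol

For a van der Waals gas, V_m,c = 3b.
V_m,c = 3×0.0513 = 0.1539 L/mol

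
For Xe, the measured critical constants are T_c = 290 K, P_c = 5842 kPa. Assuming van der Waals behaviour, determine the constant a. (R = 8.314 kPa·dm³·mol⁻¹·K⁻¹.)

From T_c = 8a/(27Rb) and P_c = a/(27b²): a = 27 R² T_c²/(64 P_c).
a = 27×(8.314)²×(290)²/(64×5842) = 156956679/373888 = 419.8 kPa·dm⁶/mol²

a ≈ 419.8 kPa·dm⁶/mol²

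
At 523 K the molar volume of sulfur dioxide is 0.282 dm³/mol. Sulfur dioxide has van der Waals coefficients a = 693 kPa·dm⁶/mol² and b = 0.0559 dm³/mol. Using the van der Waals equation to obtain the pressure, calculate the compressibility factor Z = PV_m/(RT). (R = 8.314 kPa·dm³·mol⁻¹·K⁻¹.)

P = RT/(V_m − b) − a/V_m² = (8.314)(523)/(0.282 − 0.0559) − 693/(0.282)²
  = 4348.2/0.22610 − 8714.4 = 19231 − 8714.4 = 10517 kPa
Z = PV_m/(RT) = (10517)(0.282)/((8.314)(523)) = 2965.8/4348.2 = 0.6821

Z ≈ 0.6821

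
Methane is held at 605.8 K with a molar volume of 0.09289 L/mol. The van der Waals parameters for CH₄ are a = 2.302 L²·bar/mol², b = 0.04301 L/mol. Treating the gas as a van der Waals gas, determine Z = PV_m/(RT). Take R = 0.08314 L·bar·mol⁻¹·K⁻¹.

Z ≈ 1.370

P = RT/(V_m − b) − a/V_m² = (0.08314)(605.8)/(0.09289 − 0.04301) − 2.302/(0.09289)²
  = 50.366/0.049880 − 266.79 = 1009.7 − 266.79 = 742.9 bar
Z = PV_m/(RT) = (742.9)(0.09289)/((0.08314)(605.8)) = 69.008/50.366 = 1.370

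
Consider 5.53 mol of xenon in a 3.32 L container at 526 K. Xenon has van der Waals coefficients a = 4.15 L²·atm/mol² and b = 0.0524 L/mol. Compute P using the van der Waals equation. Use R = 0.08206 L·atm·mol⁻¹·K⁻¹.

P ≈ 67.26 atm

P = nRT/(V − nb) − a n²/V²
nRT/(V − nb) = (5.53)(0.08206)(526)/(3.32 − 5.53×0.0524) = 238.69/3.0302 = 78.770 atm
a n²/V² = (4.15)(5.53)²/(3.32)² = 11.514 atm
P = 78.770 − 11.514 = 67.26 atm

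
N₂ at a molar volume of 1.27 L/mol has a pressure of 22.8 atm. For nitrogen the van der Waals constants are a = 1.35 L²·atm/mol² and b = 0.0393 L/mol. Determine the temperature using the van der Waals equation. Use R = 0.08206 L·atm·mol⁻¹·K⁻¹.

T = (P + a/V_m²)(V_m − b)/R
P + a/V_m² = 22.8 + 1.35/(1.27)² = 23.637 atm
V_m − b = 1.27 − 0.0393 = 1.2307 L/mol
T = (23.637)(1.2307)/0.08206 = 354.5 K

T ≈ 354.5 K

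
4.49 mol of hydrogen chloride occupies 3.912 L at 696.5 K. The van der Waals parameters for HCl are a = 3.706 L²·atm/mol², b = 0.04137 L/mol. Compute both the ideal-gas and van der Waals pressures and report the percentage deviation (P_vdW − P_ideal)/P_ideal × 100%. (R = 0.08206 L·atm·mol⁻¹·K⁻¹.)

Ideal: P_ideal = nRT/V = (4.49)(0.08206)(696.5)/3.912 = 65.5994 atm
vdW: P = nRT/(V − nb) − a n²/V² = 256.625/3.72625 − 74.7133/15.3037 = 68.8695 − 4.88204 = 63.9875 atm
% deviation = (63.9875 − 65.5994)/65.5994 × 100% = -2.46%

-2.46 %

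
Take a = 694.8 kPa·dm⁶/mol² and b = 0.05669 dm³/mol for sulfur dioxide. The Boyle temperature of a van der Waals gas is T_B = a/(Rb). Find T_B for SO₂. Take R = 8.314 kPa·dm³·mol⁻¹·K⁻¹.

T_B ≈ 1474 K

For a van der Waals gas the second virial coefficient B₂ = b − a/(RT) vanishes at T_B = a/(Rb).
T_B = 694.8/(8.314×0.05669) = 694.8/0.47132 = 1474 K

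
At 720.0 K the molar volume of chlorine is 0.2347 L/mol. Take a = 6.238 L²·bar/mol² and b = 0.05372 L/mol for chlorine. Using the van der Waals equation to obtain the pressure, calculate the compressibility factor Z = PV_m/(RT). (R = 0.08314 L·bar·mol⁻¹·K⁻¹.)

Z ≈ 0.8528

P = RT/(V_m − b) − a/V_m² = (0.08314)(720.0)/(0.2347 − 0.05372) − 6.238/(0.2347)²
  = 59.861/0.18098 − 113.25 = 330.76 − 113.25 = 217.51 bar
Z = PV_m/(RT) = (217.51)(0.2347)/((0.08314)(720.0)) = 51.050/59.861 = 0.8528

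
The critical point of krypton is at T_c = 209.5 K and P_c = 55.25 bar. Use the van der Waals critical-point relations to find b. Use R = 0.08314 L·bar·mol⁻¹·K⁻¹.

From T_c = 8a/(27Rb) and P_c = a/(27b²): b = R T_c/(8 P_c).
b = (0.08314)(209.5)/(8×55.25) = 17.418/442.00 = 0.03941 L/mol

b ≈ 0.03941 L/mol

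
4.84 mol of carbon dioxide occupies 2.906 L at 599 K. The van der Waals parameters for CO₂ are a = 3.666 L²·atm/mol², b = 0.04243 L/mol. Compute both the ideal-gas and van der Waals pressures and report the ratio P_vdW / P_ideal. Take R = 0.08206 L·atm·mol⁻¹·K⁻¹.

P_vdW / P_ideal ≈ 0.9518

Ideal: P_ideal = nRT/V = (4.84)(0.08206)(599)/2.906 = 81.8669 atm
vdW: P = nRT/(V − nb) − a n²/V² = 237.905/2.70064 − 85.8782/8.44484 = 88.0921 − 10.1693 = 77.9228 atm
Ratio = 77.9228/81.8669 = 0.9518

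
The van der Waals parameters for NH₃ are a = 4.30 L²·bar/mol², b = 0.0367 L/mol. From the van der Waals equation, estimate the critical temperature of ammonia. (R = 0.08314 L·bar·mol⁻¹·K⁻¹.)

T_c ≈ 417.6 K

For a van der Waals gas, T_c = 8a/(27Rb).
T_c = 8×4.30/(27×0.08314×0.0367) = 34.400/0.082383 = 417.6 K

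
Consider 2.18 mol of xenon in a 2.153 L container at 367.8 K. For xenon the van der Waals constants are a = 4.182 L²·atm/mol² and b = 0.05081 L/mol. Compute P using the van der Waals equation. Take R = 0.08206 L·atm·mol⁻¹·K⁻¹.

P = nRT/(V − nb) − a n²/V²
nRT/(V − nb) = (2.18)(0.08206)(367.8)/(2.153 − 2.18×0.05081) = 65.796/2.0422 = 32.218 atm
a n²/V² = (4.182)(2.18)²/(2.153)² = 4.2875 atm
P = 32.218 − 4.2875 = 27.93 atm

P ≈ 27.93 atm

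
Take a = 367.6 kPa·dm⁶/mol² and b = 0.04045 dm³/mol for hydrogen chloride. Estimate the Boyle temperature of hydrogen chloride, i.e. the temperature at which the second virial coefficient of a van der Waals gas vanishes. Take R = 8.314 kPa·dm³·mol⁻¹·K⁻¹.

For a van der Waals gas the second virial coefficient B₂ = b − a/(RT) vanishes at T_B = a/(Rb).
T_B = 367.6/(8.314×0.04045) = 367.6/0.33630 = 1093 K

T_B ≈ 1093 K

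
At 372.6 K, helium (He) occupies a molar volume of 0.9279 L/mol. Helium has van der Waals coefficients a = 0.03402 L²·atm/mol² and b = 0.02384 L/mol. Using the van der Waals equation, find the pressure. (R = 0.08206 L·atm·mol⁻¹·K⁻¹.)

P = RT/(V_m − b) − a/V_m²
RT/(V_m − b) = (0.08206)(372.6)/(0.9279 − 0.02384) = 30.576/0.90406 = 33.821 atm
a/V_m² = 0.03402/(0.9279)² = 0.039512 atm
P = 33.821 − 0.039512 = 33.78 atm

P ≈ 33.78 atm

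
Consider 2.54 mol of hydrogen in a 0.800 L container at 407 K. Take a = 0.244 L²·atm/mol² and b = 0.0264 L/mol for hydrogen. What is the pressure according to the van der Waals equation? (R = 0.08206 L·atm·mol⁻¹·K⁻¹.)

P = nRT/(V − nb) − a n²/V²
nRT/(V − nb) = (2.54)(0.08206)(407)/(0.800 − 2.54×0.0264) = 84.832/0.73294 = 115.74 atm
a n²/V² = (0.244)(2.54)²/(0.800)² = 2.4597 atm
P = 115.74 − 2.4597 = 113.3 atm

P ≈ 113.3 atm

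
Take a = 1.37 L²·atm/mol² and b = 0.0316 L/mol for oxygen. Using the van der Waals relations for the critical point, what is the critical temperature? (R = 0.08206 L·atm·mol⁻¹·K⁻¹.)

For a van der Waals gas, T_c = 8a/(27Rb).
T_c = 8×1.37/(27×0.08206×0.0316) = 10.960/0.070014 = 156.5 K

T_c ≈ 156.5 K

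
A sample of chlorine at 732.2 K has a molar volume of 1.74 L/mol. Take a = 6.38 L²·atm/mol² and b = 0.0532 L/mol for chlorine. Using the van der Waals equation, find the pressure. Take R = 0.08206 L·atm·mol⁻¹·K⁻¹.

P = RT/(V_m − b) − a/V_m²
RT/(V_m − b) = (0.08206)(732.2)/(1.74 − 0.0532) = 60.084/1.6868 = 35.620 atm
a/V_m² = 6.38/(1.74)² = 2.1073 atm
P = 35.620 − 2.1073 = 33.51 atm

P ≈ 33.51 atm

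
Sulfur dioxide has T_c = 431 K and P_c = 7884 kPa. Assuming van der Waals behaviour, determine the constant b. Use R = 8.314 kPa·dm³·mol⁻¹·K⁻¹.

From T_c = 8a/(27Rb) and P_c = a/(27b²): b = R T_c/(8 P_c).
b = (8.314)(431)/(8×7884) = 3583.3/63072 = 0.05681 dm³/mol

b ≈ 0.05681 dm³/mol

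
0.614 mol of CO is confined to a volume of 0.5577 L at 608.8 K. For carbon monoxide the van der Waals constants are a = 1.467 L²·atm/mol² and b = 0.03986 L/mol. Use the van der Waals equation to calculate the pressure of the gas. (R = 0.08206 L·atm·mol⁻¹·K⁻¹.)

P = nRT/(V − nb) − a n²/V²
nRT/(V − nb) = (0.614)(0.08206)(608.8)/(0.5577 − 0.614×0.03986) = 30.674/0.53323 = 57.525 atm
a n²/V² = (1.467)(0.614)²/(0.5577)² = 1.7781 atm
P = 57.525 − 1.7781 = 55.75 atm

P ≈ 55.75 atm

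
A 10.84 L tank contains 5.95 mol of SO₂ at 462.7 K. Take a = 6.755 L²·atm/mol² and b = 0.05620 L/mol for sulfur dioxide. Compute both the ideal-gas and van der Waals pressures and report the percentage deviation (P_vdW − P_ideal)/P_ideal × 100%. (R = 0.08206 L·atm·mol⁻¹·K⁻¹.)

-6.58 %

Ideal: P_ideal = nRT/V = (5.95)(0.08206)(462.7)/10.84 = 20.8410 atm
vdW: P = nRT/(V − nb) − a n²/V² = 225.917/10.5056 − 239.144/117.506 = 21.5044 − 2.03516 = 19.4692 atm
% deviation = (19.4692 − 20.8410)/20.8410 × 100% = -6.58%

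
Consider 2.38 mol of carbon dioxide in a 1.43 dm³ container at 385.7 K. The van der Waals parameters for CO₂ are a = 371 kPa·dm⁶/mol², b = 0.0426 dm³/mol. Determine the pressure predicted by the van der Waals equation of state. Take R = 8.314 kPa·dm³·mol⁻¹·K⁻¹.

P = nRT/(V − nb) − a n²/V²
nRT/(V − nb) = (2.38)(8.314)(385.7)/(1.43 − 2.38×0.0426) = 7632.0/1.3286 = 5744.4 kPa
a n²/V² = (371)(2.38)²/(1.43)² = 1027.7 kPa
P = 5744.4 − 1027.7 = 4717 kPa

P ≈ 4717 kPa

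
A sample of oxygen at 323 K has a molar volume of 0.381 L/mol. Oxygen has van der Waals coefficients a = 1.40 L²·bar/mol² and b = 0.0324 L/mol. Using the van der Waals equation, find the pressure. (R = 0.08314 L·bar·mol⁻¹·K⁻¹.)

P = RT/(V_m − b) − a/V_m²
RT/(V_m − b) = (0.08314)(323)/(0.381 − 0.0324) = 26.854/0.34860 = 77.034 bar
a/V_m² = 1.40/(0.381)² = 9.6445 bar
P = 77.034 − 9.6445 = 67.39 bar

P ≈ 67.39 bar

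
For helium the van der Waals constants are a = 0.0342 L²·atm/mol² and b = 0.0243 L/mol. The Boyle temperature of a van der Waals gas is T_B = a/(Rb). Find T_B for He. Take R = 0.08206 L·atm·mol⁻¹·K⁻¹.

T_B ≈ 17.15 K

For a van der Waals gas the second virial coefficient B₂ = b − a/(RT) vanishes at T_B = a/(Rb).
T_B = 0.0342/(0.08206×0.0243) = 0.0342/0.0019941 = 17.15 K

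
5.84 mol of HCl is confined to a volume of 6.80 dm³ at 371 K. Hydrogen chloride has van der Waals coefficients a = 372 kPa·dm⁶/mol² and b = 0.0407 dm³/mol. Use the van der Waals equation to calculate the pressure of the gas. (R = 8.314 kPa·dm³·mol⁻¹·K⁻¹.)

P = nRT/(V − nb) − a n²/V²
nRT/(V − nb) = (5.84)(8.314)(371)/(6.80 − 5.84×0.0407) = 18013/6.5623 = 2744.9 kPa
a n²/V² = (372)(5.84)²/(6.80)² = 274.38 kPa
P = 2744.9 − 274.38 = 2471 kPa

P ≈ 2471 kPa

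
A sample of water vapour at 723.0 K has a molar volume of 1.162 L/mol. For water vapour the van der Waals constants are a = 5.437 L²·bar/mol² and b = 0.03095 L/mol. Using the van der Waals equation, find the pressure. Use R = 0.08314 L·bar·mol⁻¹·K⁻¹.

P ≈ 49.12 bar

P = RT/(V_m − b) − a/V_m²
RT/(V_m − b) = (0.08314)(723.0)/(1.162 − 0.03095) = 60.110/1.1311 = 53.143 bar
a/V_m² = 5.437/(1.162)² = 4.0267 bar
P = 53.143 − 4.0267 = 49.12 bar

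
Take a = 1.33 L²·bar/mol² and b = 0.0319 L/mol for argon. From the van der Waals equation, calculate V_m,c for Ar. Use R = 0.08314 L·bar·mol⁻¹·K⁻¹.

V_m,c ≈ 0.09570 L/mol

For a van der Waals gas, V_m,c = 3b.
V_m,c = 3×0.0319 = 0.09570 L/mol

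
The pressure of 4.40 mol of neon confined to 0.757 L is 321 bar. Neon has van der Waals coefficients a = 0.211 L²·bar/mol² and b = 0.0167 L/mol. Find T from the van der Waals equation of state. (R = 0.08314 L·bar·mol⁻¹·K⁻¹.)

T ≈ 613.1 K

T = (P + a n²/V²)(V − nb)/(nR)
P + a n²/V² = 321 + (0.211)(4.40)²/(0.757)² = 328.13 bar
V − nb = 0.757 − (4.40)(0.0167) = 0.68352 L
T = (328.13)(0.68352)/((4.40)(0.08314)) = 613.1 K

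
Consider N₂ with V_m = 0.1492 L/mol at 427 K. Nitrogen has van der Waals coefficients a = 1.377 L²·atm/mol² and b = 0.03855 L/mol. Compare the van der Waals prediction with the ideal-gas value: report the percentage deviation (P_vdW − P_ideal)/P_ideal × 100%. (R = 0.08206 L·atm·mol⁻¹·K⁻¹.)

8.50 %

Ideal: P_ideal = RT/V_m = (0.08206)(427)/0.1492 = 234.850 atm
vdW: P = RT/(V_m − b) − a/V_m² = 35.0396/0.110650 − 1.377/0.0222606 = 316.671 − 61.8582 = 254.813 atm
% deviation = (254.813 − 234.850)/234.850 × 100% = 8.50%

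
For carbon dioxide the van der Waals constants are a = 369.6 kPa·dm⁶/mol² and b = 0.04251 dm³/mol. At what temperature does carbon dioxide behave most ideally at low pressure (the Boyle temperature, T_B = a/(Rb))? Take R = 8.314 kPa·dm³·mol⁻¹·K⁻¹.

T_B ≈ 1046 K

For a van der Waals gas the second virial coefficient B₂ = b − a/(RT) vanishes at T_B = a/(Rb).
T_B = 369.6/(8.314×0.04251) = 369.6/0.35343 = 1046 K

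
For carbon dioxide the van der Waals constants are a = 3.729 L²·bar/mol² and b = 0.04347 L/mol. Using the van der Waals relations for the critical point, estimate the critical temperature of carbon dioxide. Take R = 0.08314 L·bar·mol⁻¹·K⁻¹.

For a van der Waals gas, T_c = 8a/(27Rb).
T_c = 8×3.729/(27×0.08314×0.04347) = 29.832/0.097581 = 305.7 K

T_c ≈ 305.7 K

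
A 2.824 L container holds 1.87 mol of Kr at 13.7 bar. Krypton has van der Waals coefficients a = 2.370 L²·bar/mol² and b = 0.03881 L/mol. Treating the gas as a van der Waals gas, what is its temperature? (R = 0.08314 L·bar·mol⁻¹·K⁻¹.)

T ≈ 260.8 K

T = (P + a n²/V²)(V − nb)/(nR)
P + a n²/V² = 13.7 + (2.370)(1.87)²/(2.824)² = 14.739 bar
V − nb = 2.824 − (1.87)(0.03881) = 2.7514 L
T = (14.739)(2.7514)/((1.87)(0.08314)) = 260.8 K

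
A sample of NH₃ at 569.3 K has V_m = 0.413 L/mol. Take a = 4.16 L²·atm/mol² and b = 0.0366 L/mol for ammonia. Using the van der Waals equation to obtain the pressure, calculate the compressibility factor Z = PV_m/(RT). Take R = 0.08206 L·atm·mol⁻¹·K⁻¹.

Z ≈ 0.8816

P = RT/(V_m − b) − a/V_m² = (0.08206)(569.3)/(0.413 − 0.0366) − 4.16/(0.413)²
  = 46.717/0.37640 − 24.389 = 124.12 − 24.389 = 99.73 atm
Z = PV_m/(RT) = (99.73)(0.413)/((0.08206)(569.3)) = 41.188/46.717 = 0.8816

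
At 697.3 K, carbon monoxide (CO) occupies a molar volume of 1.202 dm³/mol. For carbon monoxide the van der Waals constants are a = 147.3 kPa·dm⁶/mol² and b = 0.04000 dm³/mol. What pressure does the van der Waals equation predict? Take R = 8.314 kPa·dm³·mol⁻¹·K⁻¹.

P ≈ 4887 kPa

P = RT/(V_m − b) − a/V_m²
RT/(V_m − b) = (8.314)(697.3)/(1.202 − 0.04000) = 5797.4/1.1620 = 4989.2 kPa
a/V_m² = 147.3/(1.202)² = 101.95 kPa
P = 4989.2 − 101.95 = 4887 kPa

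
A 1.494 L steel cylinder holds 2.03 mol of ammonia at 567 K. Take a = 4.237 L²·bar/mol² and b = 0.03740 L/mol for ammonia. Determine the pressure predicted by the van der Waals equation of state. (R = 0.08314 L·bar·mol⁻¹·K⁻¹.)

P = nRT/(V − nb) − a n²/V²
nRT/(V − nb) = (2.03)(0.08314)(567)/(1.494 − 2.03×0.03740) = 95.695/1.4181 = 67.481 bar
a n²/V² = (4.237)(2.03)²/(1.494)² = 7.8226 bar
P = 67.481 − 7.8226 = 59.66 bar

P ≈ 59.66 bar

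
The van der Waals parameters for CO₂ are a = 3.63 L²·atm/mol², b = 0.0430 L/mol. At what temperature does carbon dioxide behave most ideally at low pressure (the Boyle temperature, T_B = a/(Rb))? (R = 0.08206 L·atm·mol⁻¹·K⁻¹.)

For a van der Waals gas the second virial coefficient B₂ = b − a/(RT) vanishes at T_B = a/(Rb).
T_B = 3.63/(0.08206×0.0430) = 3.63/0.0035286 = 1029 K

T_B ≈ 1029 K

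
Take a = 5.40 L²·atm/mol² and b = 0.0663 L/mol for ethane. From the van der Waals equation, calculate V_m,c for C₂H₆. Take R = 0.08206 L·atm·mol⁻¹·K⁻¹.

V_m,c ≈ 0.1989 L/mol

For a van der Waals gas, V_m,c = 3b.
V_m,c = 3×0.0663 = 0.1989 L/mol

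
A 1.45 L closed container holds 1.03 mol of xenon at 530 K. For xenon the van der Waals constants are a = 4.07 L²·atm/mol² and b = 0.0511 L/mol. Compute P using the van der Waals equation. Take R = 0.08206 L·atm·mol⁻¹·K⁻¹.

P ≈ 30.00 atm

P = nRT/(V − nb) − a n²/V²
nRT/(V − nb) = (1.03)(0.08206)(530)/(1.45 − 1.03×0.0511) = 44.797/1.3974 = 32.057 atm
a n²/V² = (4.07)(1.03)²/(1.45)² = 2.0537 atm
P = 32.057 − 2.0537 = 30.00 atm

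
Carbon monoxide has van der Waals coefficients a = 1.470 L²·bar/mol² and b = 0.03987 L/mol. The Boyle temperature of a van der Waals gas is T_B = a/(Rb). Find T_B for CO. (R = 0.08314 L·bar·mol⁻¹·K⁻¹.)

T_B ≈ 443.5 K

For a van der Waals gas the second virial coefficient B₂ = b − a/(RT) vanishes at T_B = a/(Rb).
T_B = 1.470/(0.08314×0.03987) = 1.470/0.0033148 = 443.5 K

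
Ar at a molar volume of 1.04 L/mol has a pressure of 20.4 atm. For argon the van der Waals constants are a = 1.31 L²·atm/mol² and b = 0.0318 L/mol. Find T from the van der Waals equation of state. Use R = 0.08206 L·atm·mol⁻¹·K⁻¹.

T = (P + a/V_m²)(V_m − b)/R
P + a/V_m² = 20.4 + 1.31/(1.04)² = 21.611 atm
V_m − b = 1.04 − 0.0318 = 1.0082 L/mol
T = (21.611)(1.0082)/0.08206 = 265.5 K

T ≈ 265.5 K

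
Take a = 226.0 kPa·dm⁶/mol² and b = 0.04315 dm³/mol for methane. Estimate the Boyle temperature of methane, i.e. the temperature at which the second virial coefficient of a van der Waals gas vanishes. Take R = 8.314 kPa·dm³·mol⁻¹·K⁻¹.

For a van der Waals gas the second virial coefficient B₂ = b − a/(RT) vanishes at T_B = a/(Rb).
T_B = 226.0/(8.314×0.04315) = 226.0/0.35875 = 630.0 K

T_B ≈ 630.0 K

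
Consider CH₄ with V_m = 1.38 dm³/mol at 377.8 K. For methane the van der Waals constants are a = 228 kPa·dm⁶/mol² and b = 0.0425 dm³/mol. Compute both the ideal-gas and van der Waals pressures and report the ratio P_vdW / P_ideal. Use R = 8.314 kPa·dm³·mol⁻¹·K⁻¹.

P_vdW / P_ideal ≈ 0.9792

Ideal: P_ideal = RT/V_m = (8.314)(377.8)/1.38 = 2276.11 kPa
vdW: P = RT/(V_m − b) − a/V_m² = 3141.03/1.33750 − 228/1.90440 = 2348.43 − 119.723 = 2228.71 kPa
Ratio = 2228.71/2276.11 = 0.9792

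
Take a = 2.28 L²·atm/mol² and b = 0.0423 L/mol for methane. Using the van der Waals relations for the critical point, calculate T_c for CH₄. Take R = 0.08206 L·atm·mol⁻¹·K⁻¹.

For a van der Waals gas, T_c = 8a/(27Rb).
T_c = 8×2.28/(27×0.08206×0.0423) = 18.240/0.093721 = 194.6 K

T_c ≈ 194.6 K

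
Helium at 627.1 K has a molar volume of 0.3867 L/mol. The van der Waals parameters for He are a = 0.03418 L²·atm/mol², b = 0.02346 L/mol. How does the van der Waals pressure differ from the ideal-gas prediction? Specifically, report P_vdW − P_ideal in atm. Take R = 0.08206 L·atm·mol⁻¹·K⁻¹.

Ideal: P_ideal = RT/V_m = (0.08206)(627.1)/0.3867 = 133.074 atm
vdW: P = RT/(V_m − b) − a/V_m² = 51.4598/0.363240 − 0.03418/0.149537 = 141.669 − 0.228572 = 141.440 atm
ΔP = 141.440 − 133.074 = 8.37 atm

ΔP ≈ 8.37 atm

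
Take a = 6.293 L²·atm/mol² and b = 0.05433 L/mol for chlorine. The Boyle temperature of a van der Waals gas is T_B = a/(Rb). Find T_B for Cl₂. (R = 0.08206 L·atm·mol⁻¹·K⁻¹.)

For a van der Waals gas the second virial coefficient B₂ = b − a/(RT) vanishes at T_B = a/(Rb).
T_B = 6.293/(0.08206×0.05433) = 6.293/0.0044583 = 1412 K

T_B ≈ 1412 K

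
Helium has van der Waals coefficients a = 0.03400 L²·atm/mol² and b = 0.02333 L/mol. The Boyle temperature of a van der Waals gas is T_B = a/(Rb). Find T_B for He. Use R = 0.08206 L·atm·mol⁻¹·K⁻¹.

T_B ≈ 17.76 K

For a van der Waals gas the second virial coefficient B₂ = b − a/(RT) vanishes at T_B = a/(Rb).
T_B = 0.03400/(0.08206×0.02333) = 0.03400/0.0019145 = 17.76 K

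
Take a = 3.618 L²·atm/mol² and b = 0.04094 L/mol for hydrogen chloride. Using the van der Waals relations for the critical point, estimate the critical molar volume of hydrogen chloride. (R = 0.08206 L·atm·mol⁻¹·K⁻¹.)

For a van der Waals gas, V_m,c = 3b.
V_m,c = 3×0.04094 = 0.1228 L/mol

V_m,c ≈ 0.1228 L/mol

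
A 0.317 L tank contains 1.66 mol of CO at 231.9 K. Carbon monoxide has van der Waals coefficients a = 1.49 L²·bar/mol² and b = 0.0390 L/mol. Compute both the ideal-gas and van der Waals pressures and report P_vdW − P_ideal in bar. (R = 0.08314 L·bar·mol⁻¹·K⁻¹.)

Ideal: P_ideal = nRT/V = (1.66)(0.08314)(231.9)/0.317 = 100.962 bar
vdW: P = nRT/(V − nb) − a n²/V² = 32.0051/0.252260 − 4.10584/0.100489 = 126.873 − 40.8586 = 86.014 bar
ΔP = 86.014 − 100.962 = -14.95 bar

ΔP ≈ -14.95 bar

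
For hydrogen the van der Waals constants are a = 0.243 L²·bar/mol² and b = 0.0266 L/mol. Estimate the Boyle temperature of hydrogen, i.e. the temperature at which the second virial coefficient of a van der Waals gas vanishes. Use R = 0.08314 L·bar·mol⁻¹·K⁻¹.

For a van der Waals gas the second virial coefficient B₂ = b − a/(RT) vanishes at T_B = a/(Rb).
T_B = 0.243/(0.08314×0.0266) = 0.243/0.0022115 = 109.9 K

T_B ≈ 109.9 K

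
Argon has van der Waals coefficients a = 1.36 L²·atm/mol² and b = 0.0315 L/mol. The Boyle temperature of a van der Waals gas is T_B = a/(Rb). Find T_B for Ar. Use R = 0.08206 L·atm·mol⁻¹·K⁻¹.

T_B ≈ 526.1 K

For a van der Waals gas the second virial coefficient B₂ = b − a/(RT) vanishes at T_B = a/(Rb).
T_B = 1.36/(0.08206×0.0315) = 1.36/0.0025849 = 526.1 K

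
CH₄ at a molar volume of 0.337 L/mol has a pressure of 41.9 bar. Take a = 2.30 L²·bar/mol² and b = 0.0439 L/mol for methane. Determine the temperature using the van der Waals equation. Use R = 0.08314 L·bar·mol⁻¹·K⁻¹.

T ≈ 219.1 K

T = (P + a/V_m²)(V_m − b)/R
P + a/V_m² = 41.9 + 2.30/(0.337)² = 62.152 bar
V_m − b = 0.337 − 0.0439 = 0.29310 L/mol
T = (62.152)(0.29310)/0.08314 = 219.1 K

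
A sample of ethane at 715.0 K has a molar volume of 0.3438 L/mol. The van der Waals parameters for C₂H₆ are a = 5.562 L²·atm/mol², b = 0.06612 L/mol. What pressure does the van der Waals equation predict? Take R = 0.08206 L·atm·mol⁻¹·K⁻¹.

P ≈ 164.2 atm

P = RT/(V_m − b) − a/V_m²
RT/(V_m − b) = (0.08206)(715.0)/(0.3438 − 0.06612) = 58.673/0.27768 = 211.30 atm
a/V_m² = 5.562/(0.3438)² = 47.056 atm
P = 211.30 − 47.056 = 164.2 atm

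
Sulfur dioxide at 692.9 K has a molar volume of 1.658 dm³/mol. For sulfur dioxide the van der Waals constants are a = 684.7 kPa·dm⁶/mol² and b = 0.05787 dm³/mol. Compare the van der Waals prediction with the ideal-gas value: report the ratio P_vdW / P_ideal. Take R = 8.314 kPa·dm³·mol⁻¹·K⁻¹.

P_vdW / P_ideal ≈ 0.9645

Ideal: P_ideal = RT/V_m = (8.314)(692.9)/1.658 = 3474.53 kPa
vdW: P = RT/(V_m − b) − a/V_m² = 5760.77/1.60013 − 684.7/2.74896 = 3600.19 − 249.076 = 3351.11 kPa
Ratio = 3351.11/3474.53 = 0.9645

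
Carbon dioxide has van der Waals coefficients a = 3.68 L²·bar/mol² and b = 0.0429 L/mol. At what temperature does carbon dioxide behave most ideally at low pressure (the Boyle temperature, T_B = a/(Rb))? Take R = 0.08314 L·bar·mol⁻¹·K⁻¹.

For a van der Waals gas the second virial coefficient B₂ = b − a/(RT) vanishes at T_B = a/(Rb).
T_B = 3.68/(0.08314×0.0429) = 3.68/0.0035667 = 1032 K

T_B ≈ 1032 K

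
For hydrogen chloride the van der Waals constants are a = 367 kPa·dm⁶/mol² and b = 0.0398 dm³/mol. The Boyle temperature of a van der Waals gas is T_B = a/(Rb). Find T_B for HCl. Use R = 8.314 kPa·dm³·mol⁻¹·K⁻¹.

T_B ≈ 1109 K

For a van der Waals gas the second virial coefficient B₂ = b − a/(RT) vanishes at T_B = a/(Rb).
T_B = 367/(8.314×0.0398) = 367/0.33090 = 1109 K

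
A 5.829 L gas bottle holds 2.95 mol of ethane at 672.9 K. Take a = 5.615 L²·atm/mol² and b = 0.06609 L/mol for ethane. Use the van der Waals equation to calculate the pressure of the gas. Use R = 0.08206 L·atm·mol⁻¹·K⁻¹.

P = nRT/(V − nb) − a n²/V²
nRT/(V − nb) = (2.95)(0.08206)(672.9)/(5.829 − 2.95×0.06609) = 162.89/5.6340 = 28.912 atm
a n²/V² = (5.615)(2.95)²/(5.829)² = 1.4382 atm
P = 28.912 − 1.4382 = 27.47 atm

P ≈ 27.47 atm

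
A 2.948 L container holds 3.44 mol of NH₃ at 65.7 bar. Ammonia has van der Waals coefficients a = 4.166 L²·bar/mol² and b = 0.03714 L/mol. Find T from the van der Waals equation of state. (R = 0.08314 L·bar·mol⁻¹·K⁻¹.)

T ≈ 703.8 K

T = (P + a n²/V²)(V − nb)/(nR)
P + a n²/V² = 65.7 + (4.166)(3.44)²/(2.948)² = 71.373 bar
V − nb = 2.948 − (3.44)(0.03714) = 2.8202 L
T = (71.373)(2.8202)/((3.44)(0.08314)) = 703.8 K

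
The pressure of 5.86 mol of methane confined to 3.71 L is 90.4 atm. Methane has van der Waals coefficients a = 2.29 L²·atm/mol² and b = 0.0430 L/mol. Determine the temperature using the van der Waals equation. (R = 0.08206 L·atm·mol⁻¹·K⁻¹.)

T = (P + a n²/V²)(V − nb)/(nR)
P + a n²/V² = 90.4 + (2.29)(5.86)²/(3.71)² = 96.113 atm
V − nb = 3.71 − (5.86)(0.0430) = 3.4580 L
T = (96.113)(3.4580)/((5.86)(0.08206)) = 691.2 K

T ≈ 691.2 K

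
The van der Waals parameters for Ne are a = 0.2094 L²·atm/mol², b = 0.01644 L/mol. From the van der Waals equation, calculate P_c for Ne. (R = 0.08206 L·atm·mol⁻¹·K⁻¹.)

For a van der Waals gas, P_c = a/(27b²).
P_c = 0.2094/(27×(0.01644)²) = 0.2094/0.0072974 = 28.70 atm

P_c ≈ 28.70 atm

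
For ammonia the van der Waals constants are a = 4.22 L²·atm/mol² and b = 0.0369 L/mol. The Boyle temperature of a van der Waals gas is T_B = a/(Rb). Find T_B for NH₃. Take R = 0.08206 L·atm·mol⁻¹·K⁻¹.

For a van der Waals gas the second virial coefficient B₂ = b − a/(RT) vanishes at T_B = a/(Rb).
T_B = 4.22/(0.08206×0.0369) = 4.22/0.0030280 = 1394 K

T_B ≈ 1394 K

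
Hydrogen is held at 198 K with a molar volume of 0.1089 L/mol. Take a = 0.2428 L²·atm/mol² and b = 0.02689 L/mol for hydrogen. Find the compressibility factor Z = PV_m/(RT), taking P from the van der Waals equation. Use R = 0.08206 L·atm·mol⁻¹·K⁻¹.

Z ≈ 1.191

P = RT/(V_m − b) − a/V_m² = (0.08206)(198)/(0.1089 − 0.02689) − 0.2428/(0.1089)²
  = 16.248/0.082010 − 20.474 = 198.12 − 20.474 = 177.65 atm
Z = PV_m/(RT) = (177.65)(0.1089)/((0.08206)(198)) = 19.346/16.248 = 1.191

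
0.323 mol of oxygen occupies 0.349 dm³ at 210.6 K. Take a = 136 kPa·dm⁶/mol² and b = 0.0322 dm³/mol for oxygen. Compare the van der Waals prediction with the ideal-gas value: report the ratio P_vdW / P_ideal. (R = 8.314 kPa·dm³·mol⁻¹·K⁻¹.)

P_vdW / P_ideal ≈ 0.9588

Ideal: P_ideal = nRT/V = (0.323)(8.314)(210.6)/0.349 = 1620.49 kPa
vdW: P = nRT/(V − nb) − a n²/V² = 565.550/0.338599 − 14.1887/0.121801 = 1670.26 − 116.491 = 1553.77 kPa
Ratio = 1553.77/1620.49 = 0.9588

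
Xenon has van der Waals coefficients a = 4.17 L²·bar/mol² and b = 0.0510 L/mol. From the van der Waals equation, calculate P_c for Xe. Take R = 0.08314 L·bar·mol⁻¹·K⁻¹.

P_c ≈ 59.38 bar

For a van der Waals gas, P_c = a/(27b²).
P_c = 4.17/(27×(0.0510)²) = 4.17/0.070227 = 59.38 bar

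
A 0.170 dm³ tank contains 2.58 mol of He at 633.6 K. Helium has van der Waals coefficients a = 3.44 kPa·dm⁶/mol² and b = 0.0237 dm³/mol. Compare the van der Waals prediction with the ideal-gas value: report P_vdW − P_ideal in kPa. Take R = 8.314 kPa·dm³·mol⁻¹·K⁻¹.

ΔP ≈ 44120 kPa

Ideal: P_ideal = nRT/V = (2.58)(8.314)(633.6)/0.170 = 79945.9 kPa
vdW: P = nRT/(V − nb) − a n²/V² = 13590.8/0.108854 − 22.8980/0.0289000 = 124853 − 792.318 = 124061 kPa
ΔP = 124061 − 79945.9 = 44120 kPa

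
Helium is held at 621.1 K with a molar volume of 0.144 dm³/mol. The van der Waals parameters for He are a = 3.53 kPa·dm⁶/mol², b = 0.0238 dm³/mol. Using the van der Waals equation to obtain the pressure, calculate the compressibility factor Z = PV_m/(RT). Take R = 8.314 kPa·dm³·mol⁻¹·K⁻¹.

Z ≈ 1.193

P = RT/(V_m − b) − a/V_m² = (8.314)(621.1)/(0.144 − 0.0238) − 3.53/(0.144)²
  = 5163.8/0.12020 − 170.24 = 42960 − 170.24 = 42790 kPa
Z = PV_m/(RT) = (42790)(0.144)/((8.314)(621.1)) = 6161.8/5163.8 = 1.193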